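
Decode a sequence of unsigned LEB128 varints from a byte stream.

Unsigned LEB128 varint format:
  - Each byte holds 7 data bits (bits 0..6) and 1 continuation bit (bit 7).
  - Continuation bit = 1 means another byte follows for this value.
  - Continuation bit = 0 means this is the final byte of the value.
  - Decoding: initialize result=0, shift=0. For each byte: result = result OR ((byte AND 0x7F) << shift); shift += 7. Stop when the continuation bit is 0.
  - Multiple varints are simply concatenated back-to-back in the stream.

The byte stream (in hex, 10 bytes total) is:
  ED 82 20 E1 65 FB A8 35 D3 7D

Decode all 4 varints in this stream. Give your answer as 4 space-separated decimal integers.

Answer: 524653 13025 873595 16083

Derivation:
  byte[0]=0xED cont=1 payload=0x6D=109: acc |= 109<<0 -> acc=109 shift=7
  byte[1]=0x82 cont=1 payload=0x02=2: acc |= 2<<7 -> acc=365 shift=14
  byte[2]=0x20 cont=0 payload=0x20=32: acc |= 32<<14 -> acc=524653 shift=21 [end]
Varint 1: bytes[0:3] = ED 82 20 -> value 524653 (3 byte(s))
  byte[3]=0xE1 cont=1 payload=0x61=97: acc |= 97<<0 -> acc=97 shift=7
  byte[4]=0x65 cont=0 payload=0x65=101: acc |= 101<<7 -> acc=13025 shift=14 [end]
Varint 2: bytes[3:5] = E1 65 -> value 13025 (2 byte(s))
  byte[5]=0xFB cont=1 payload=0x7B=123: acc |= 123<<0 -> acc=123 shift=7
  byte[6]=0xA8 cont=1 payload=0x28=40: acc |= 40<<7 -> acc=5243 shift=14
  byte[7]=0x35 cont=0 payload=0x35=53: acc |= 53<<14 -> acc=873595 shift=21 [end]
Varint 3: bytes[5:8] = FB A8 35 -> value 873595 (3 byte(s))
  byte[8]=0xD3 cont=1 payload=0x53=83: acc |= 83<<0 -> acc=83 shift=7
  byte[9]=0x7D cont=0 payload=0x7D=125: acc |= 125<<7 -> acc=16083 shift=14 [end]
Varint 4: bytes[8:10] = D3 7D -> value 16083 (2 byte(s))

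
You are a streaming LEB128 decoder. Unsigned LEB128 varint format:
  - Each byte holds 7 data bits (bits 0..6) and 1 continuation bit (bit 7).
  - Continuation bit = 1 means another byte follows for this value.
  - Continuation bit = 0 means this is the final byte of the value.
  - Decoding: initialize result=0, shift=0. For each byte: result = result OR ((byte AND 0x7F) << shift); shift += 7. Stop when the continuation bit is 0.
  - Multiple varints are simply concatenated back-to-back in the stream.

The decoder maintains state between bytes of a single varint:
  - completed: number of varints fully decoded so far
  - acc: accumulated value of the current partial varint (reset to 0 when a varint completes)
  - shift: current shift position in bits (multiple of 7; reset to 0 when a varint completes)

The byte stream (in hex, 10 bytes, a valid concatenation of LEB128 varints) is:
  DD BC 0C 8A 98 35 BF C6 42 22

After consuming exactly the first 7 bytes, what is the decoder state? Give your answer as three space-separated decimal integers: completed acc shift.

Answer: 2 63 7

Derivation:
byte[0]=0xDD cont=1 payload=0x5D: acc |= 93<<0 -> completed=0 acc=93 shift=7
byte[1]=0xBC cont=1 payload=0x3C: acc |= 60<<7 -> completed=0 acc=7773 shift=14
byte[2]=0x0C cont=0 payload=0x0C: varint #1 complete (value=204381); reset -> completed=1 acc=0 shift=0
byte[3]=0x8A cont=1 payload=0x0A: acc |= 10<<0 -> completed=1 acc=10 shift=7
byte[4]=0x98 cont=1 payload=0x18: acc |= 24<<7 -> completed=1 acc=3082 shift=14
byte[5]=0x35 cont=0 payload=0x35: varint #2 complete (value=871434); reset -> completed=2 acc=0 shift=0
byte[6]=0xBF cont=1 payload=0x3F: acc |= 63<<0 -> completed=2 acc=63 shift=7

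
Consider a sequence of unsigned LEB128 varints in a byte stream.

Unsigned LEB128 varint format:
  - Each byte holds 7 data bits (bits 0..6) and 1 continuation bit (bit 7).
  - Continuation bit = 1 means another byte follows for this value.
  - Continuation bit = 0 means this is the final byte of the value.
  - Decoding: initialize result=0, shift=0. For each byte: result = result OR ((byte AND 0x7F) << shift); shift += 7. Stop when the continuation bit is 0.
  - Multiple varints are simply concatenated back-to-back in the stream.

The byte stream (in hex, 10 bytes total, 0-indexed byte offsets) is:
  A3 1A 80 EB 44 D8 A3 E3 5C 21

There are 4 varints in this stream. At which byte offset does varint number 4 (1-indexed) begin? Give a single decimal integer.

  byte[0]=0xA3 cont=1 payload=0x23=35: acc |= 35<<0 -> acc=35 shift=7
  byte[1]=0x1A cont=0 payload=0x1A=26: acc |= 26<<7 -> acc=3363 shift=14 [end]
Varint 1: bytes[0:2] = A3 1A -> value 3363 (2 byte(s))
  byte[2]=0x80 cont=1 payload=0x00=0: acc |= 0<<0 -> acc=0 shift=7
  byte[3]=0xEB cont=1 payload=0x6B=107: acc |= 107<<7 -> acc=13696 shift=14
  byte[4]=0x44 cont=0 payload=0x44=68: acc |= 68<<14 -> acc=1127808 shift=21 [end]
Varint 2: bytes[2:5] = 80 EB 44 -> value 1127808 (3 byte(s))
  byte[5]=0xD8 cont=1 payload=0x58=88: acc |= 88<<0 -> acc=88 shift=7
  byte[6]=0xA3 cont=1 payload=0x23=35: acc |= 35<<7 -> acc=4568 shift=14
  byte[7]=0xE3 cont=1 payload=0x63=99: acc |= 99<<14 -> acc=1626584 shift=21
  byte[8]=0x5C cont=0 payload=0x5C=92: acc |= 92<<21 -> acc=194564568 shift=28 [end]
Varint 3: bytes[5:9] = D8 A3 E3 5C -> value 194564568 (4 byte(s))
  byte[9]=0x21 cont=0 payload=0x21=33: acc |= 33<<0 -> acc=33 shift=7 [end]
Varint 4: bytes[9:10] = 21 -> value 33 (1 byte(s))

Answer: 9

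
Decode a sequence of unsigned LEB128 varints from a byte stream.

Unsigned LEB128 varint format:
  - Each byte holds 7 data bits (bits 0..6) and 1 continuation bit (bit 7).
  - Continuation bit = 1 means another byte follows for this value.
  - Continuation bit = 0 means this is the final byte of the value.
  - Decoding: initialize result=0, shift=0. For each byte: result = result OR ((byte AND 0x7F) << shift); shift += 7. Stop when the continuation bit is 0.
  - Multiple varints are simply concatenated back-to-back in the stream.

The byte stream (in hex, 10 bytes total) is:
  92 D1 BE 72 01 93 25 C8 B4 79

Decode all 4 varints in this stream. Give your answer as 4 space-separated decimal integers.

  byte[0]=0x92 cont=1 payload=0x12=18: acc |= 18<<0 -> acc=18 shift=7
  byte[1]=0xD1 cont=1 payload=0x51=81: acc |= 81<<7 -> acc=10386 shift=14
  byte[2]=0xBE cont=1 payload=0x3E=62: acc |= 62<<14 -> acc=1026194 shift=21
  byte[3]=0x72 cont=0 payload=0x72=114: acc |= 114<<21 -> acc=240101522 shift=28 [end]
Varint 1: bytes[0:4] = 92 D1 BE 72 -> value 240101522 (4 byte(s))
  byte[4]=0x01 cont=0 payload=0x01=1: acc |= 1<<0 -> acc=1 shift=7 [end]
Varint 2: bytes[4:5] = 01 -> value 1 (1 byte(s))
  byte[5]=0x93 cont=1 payload=0x13=19: acc |= 19<<0 -> acc=19 shift=7
  byte[6]=0x25 cont=0 payload=0x25=37: acc |= 37<<7 -> acc=4755 shift=14 [end]
Varint 3: bytes[5:7] = 93 25 -> value 4755 (2 byte(s))
  byte[7]=0xC8 cont=1 payload=0x48=72: acc |= 72<<0 -> acc=72 shift=7
  byte[8]=0xB4 cont=1 payload=0x34=52: acc |= 52<<7 -> acc=6728 shift=14
  byte[9]=0x79 cont=0 payload=0x79=121: acc |= 121<<14 -> acc=1989192 shift=21 [end]
Varint 4: bytes[7:10] = C8 B4 79 -> value 1989192 (3 byte(s))

Answer: 240101522 1 4755 1989192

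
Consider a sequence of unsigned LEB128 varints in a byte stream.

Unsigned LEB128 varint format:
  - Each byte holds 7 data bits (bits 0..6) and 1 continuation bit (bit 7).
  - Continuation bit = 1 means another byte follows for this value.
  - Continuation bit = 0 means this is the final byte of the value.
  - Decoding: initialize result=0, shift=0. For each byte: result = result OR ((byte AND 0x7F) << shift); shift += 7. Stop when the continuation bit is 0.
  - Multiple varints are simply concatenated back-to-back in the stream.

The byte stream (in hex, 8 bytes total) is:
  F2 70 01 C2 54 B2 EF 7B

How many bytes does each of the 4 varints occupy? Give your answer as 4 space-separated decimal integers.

Answer: 2 1 2 3

Derivation:
  byte[0]=0xF2 cont=1 payload=0x72=114: acc |= 114<<0 -> acc=114 shift=7
  byte[1]=0x70 cont=0 payload=0x70=112: acc |= 112<<7 -> acc=14450 shift=14 [end]
Varint 1: bytes[0:2] = F2 70 -> value 14450 (2 byte(s))
  byte[2]=0x01 cont=0 payload=0x01=1: acc |= 1<<0 -> acc=1 shift=7 [end]
Varint 2: bytes[2:3] = 01 -> value 1 (1 byte(s))
  byte[3]=0xC2 cont=1 payload=0x42=66: acc |= 66<<0 -> acc=66 shift=7
  byte[4]=0x54 cont=0 payload=0x54=84: acc |= 84<<7 -> acc=10818 shift=14 [end]
Varint 3: bytes[3:5] = C2 54 -> value 10818 (2 byte(s))
  byte[5]=0xB2 cont=1 payload=0x32=50: acc |= 50<<0 -> acc=50 shift=7
  byte[6]=0xEF cont=1 payload=0x6F=111: acc |= 111<<7 -> acc=14258 shift=14
  byte[7]=0x7B cont=0 payload=0x7B=123: acc |= 123<<14 -> acc=2029490 shift=21 [end]
Varint 4: bytes[5:8] = B2 EF 7B -> value 2029490 (3 byte(s))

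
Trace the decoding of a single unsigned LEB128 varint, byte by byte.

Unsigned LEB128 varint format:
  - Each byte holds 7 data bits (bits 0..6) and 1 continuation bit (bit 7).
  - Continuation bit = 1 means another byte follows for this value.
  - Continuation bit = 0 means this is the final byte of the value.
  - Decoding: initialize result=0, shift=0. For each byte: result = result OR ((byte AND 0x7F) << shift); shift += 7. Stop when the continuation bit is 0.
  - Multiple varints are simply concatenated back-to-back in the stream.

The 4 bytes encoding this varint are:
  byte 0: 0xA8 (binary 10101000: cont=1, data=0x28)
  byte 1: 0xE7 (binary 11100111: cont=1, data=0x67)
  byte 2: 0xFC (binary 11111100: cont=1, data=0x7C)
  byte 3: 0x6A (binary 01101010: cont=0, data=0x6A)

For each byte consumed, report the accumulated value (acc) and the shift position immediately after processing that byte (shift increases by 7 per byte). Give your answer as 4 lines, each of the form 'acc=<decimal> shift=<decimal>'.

Answer: acc=40 shift=7
acc=13224 shift=14
acc=2044840 shift=21
acc=224342952 shift=28

Derivation:
byte 0=0xA8: payload=0x28=40, contrib = 40<<0 = 40; acc -> 40, shift -> 7
byte 1=0xE7: payload=0x67=103, contrib = 103<<7 = 13184; acc -> 13224, shift -> 14
byte 2=0xFC: payload=0x7C=124, contrib = 124<<14 = 2031616; acc -> 2044840, shift -> 21
byte 3=0x6A: payload=0x6A=106, contrib = 106<<21 = 222298112; acc -> 224342952, shift -> 28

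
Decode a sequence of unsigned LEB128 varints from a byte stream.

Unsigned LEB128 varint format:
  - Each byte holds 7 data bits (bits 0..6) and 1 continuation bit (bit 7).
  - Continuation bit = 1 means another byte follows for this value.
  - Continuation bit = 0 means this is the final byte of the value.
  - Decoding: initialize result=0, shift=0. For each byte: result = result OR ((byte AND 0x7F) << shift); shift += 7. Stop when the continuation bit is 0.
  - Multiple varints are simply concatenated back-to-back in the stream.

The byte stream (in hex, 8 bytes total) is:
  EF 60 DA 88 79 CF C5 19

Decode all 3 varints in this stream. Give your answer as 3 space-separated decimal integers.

  byte[0]=0xEF cont=1 payload=0x6F=111: acc |= 111<<0 -> acc=111 shift=7
  byte[1]=0x60 cont=0 payload=0x60=96: acc |= 96<<7 -> acc=12399 shift=14 [end]
Varint 1: bytes[0:2] = EF 60 -> value 12399 (2 byte(s))
  byte[2]=0xDA cont=1 payload=0x5A=90: acc |= 90<<0 -> acc=90 shift=7
  byte[3]=0x88 cont=1 payload=0x08=8: acc |= 8<<7 -> acc=1114 shift=14
  byte[4]=0x79 cont=0 payload=0x79=121: acc |= 121<<14 -> acc=1983578 shift=21 [end]
Varint 2: bytes[2:5] = DA 88 79 -> value 1983578 (3 byte(s))
  byte[5]=0xCF cont=1 payload=0x4F=79: acc |= 79<<0 -> acc=79 shift=7
  byte[6]=0xC5 cont=1 payload=0x45=69: acc |= 69<<7 -> acc=8911 shift=14
  byte[7]=0x19 cont=0 payload=0x19=25: acc |= 25<<14 -> acc=418511 shift=21 [end]
Varint 3: bytes[5:8] = CF C5 19 -> value 418511 (3 byte(s))

Answer: 12399 1983578 418511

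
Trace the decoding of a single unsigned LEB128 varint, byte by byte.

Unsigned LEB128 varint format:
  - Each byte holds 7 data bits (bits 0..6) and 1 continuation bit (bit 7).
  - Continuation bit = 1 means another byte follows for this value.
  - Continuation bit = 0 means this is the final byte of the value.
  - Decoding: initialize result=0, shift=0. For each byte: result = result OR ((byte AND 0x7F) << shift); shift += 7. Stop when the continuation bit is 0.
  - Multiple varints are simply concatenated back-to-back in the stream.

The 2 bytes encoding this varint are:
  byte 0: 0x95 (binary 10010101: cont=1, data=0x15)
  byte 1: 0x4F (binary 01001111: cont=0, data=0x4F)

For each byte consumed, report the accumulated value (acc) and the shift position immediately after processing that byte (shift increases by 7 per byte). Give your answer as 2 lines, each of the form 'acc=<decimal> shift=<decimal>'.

byte 0=0x95: payload=0x15=21, contrib = 21<<0 = 21; acc -> 21, shift -> 7
byte 1=0x4F: payload=0x4F=79, contrib = 79<<7 = 10112; acc -> 10133, shift -> 14

Answer: acc=21 shift=7
acc=10133 shift=14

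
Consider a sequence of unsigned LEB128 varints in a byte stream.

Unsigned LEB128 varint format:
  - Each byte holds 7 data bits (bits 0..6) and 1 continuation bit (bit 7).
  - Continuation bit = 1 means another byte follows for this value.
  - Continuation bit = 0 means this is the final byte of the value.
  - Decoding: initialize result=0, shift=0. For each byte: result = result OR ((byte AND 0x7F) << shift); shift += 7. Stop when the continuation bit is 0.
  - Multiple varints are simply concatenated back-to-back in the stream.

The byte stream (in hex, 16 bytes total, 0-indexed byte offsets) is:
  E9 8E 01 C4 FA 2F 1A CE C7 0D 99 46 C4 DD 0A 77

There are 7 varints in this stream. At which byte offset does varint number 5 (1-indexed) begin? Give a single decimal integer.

  byte[0]=0xE9 cont=1 payload=0x69=105: acc |= 105<<0 -> acc=105 shift=7
  byte[1]=0x8E cont=1 payload=0x0E=14: acc |= 14<<7 -> acc=1897 shift=14
  byte[2]=0x01 cont=0 payload=0x01=1: acc |= 1<<14 -> acc=18281 shift=21 [end]
Varint 1: bytes[0:3] = E9 8E 01 -> value 18281 (3 byte(s))
  byte[3]=0xC4 cont=1 payload=0x44=68: acc |= 68<<0 -> acc=68 shift=7
  byte[4]=0xFA cont=1 payload=0x7A=122: acc |= 122<<7 -> acc=15684 shift=14
  byte[5]=0x2F cont=0 payload=0x2F=47: acc |= 47<<14 -> acc=785732 shift=21 [end]
Varint 2: bytes[3:6] = C4 FA 2F -> value 785732 (3 byte(s))
  byte[6]=0x1A cont=0 payload=0x1A=26: acc |= 26<<0 -> acc=26 shift=7 [end]
Varint 3: bytes[6:7] = 1A -> value 26 (1 byte(s))
  byte[7]=0xCE cont=1 payload=0x4E=78: acc |= 78<<0 -> acc=78 shift=7
  byte[8]=0xC7 cont=1 payload=0x47=71: acc |= 71<<7 -> acc=9166 shift=14
  byte[9]=0x0D cont=0 payload=0x0D=13: acc |= 13<<14 -> acc=222158 shift=21 [end]
Varint 4: bytes[7:10] = CE C7 0D -> value 222158 (3 byte(s))
  byte[10]=0x99 cont=1 payload=0x19=25: acc |= 25<<0 -> acc=25 shift=7
  byte[11]=0x46 cont=0 payload=0x46=70: acc |= 70<<7 -> acc=8985 shift=14 [end]
Varint 5: bytes[10:12] = 99 46 -> value 8985 (2 byte(s))
  byte[12]=0xC4 cont=1 payload=0x44=68: acc |= 68<<0 -> acc=68 shift=7
  byte[13]=0xDD cont=1 payload=0x5D=93: acc |= 93<<7 -> acc=11972 shift=14
  byte[14]=0x0A cont=0 payload=0x0A=10: acc |= 10<<14 -> acc=175812 shift=21 [end]
Varint 6: bytes[12:15] = C4 DD 0A -> value 175812 (3 byte(s))
  byte[15]=0x77 cont=0 payload=0x77=119: acc |= 119<<0 -> acc=119 shift=7 [end]
Varint 7: bytes[15:16] = 77 -> value 119 (1 byte(s))

Answer: 10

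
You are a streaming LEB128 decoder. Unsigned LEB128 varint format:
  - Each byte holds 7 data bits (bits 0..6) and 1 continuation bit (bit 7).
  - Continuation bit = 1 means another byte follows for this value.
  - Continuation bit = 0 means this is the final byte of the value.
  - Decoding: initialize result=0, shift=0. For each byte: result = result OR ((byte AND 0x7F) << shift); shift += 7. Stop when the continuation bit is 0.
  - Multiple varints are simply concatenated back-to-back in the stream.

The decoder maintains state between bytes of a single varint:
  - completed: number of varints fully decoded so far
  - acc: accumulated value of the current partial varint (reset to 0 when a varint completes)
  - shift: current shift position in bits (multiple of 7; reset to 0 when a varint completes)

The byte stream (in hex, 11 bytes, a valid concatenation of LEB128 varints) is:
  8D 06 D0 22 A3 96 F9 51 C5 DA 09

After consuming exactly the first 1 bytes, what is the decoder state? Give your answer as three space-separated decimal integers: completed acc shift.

Answer: 0 13 7

Derivation:
byte[0]=0x8D cont=1 payload=0x0D: acc |= 13<<0 -> completed=0 acc=13 shift=7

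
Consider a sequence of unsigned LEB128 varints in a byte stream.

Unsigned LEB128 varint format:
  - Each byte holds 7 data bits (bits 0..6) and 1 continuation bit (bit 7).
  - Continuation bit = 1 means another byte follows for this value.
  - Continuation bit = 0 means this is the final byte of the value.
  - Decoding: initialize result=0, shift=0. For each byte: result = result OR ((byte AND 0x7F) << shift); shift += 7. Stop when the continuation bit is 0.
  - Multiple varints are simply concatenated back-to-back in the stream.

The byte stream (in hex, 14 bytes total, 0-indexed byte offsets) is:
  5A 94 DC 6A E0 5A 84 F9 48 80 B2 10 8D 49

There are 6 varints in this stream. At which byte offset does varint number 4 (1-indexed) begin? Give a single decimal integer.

Answer: 6

Derivation:
  byte[0]=0x5A cont=0 payload=0x5A=90: acc |= 90<<0 -> acc=90 shift=7 [end]
Varint 1: bytes[0:1] = 5A -> value 90 (1 byte(s))
  byte[1]=0x94 cont=1 payload=0x14=20: acc |= 20<<0 -> acc=20 shift=7
  byte[2]=0xDC cont=1 payload=0x5C=92: acc |= 92<<7 -> acc=11796 shift=14
  byte[3]=0x6A cont=0 payload=0x6A=106: acc |= 106<<14 -> acc=1748500 shift=21 [end]
Varint 2: bytes[1:4] = 94 DC 6A -> value 1748500 (3 byte(s))
  byte[4]=0xE0 cont=1 payload=0x60=96: acc |= 96<<0 -> acc=96 shift=7
  byte[5]=0x5A cont=0 payload=0x5A=90: acc |= 90<<7 -> acc=11616 shift=14 [end]
Varint 3: bytes[4:6] = E0 5A -> value 11616 (2 byte(s))
  byte[6]=0x84 cont=1 payload=0x04=4: acc |= 4<<0 -> acc=4 shift=7
  byte[7]=0xF9 cont=1 payload=0x79=121: acc |= 121<<7 -> acc=15492 shift=14
  byte[8]=0x48 cont=0 payload=0x48=72: acc |= 72<<14 -> acc=1195140 shift=21 [end]
Varint 4: bytes[6:9] = 84 F9 48 -> value 1195140 (3 byte(s))
  byte[9]=0x80 cont=1 payload=0x00=0: acc |= 0<<0 -> acc=0 shift=7
  byte[10]=0xB2 cont=1 payload=0x32=50: acc |= 50<<7 -> acc=6400 shift=14
  byte[11]=0x10 cont=0 payload=0x10=16: acc |= 16<<14 -> acc=268544 shift=21 [end]
Varint 5: bytes[9:12] = 80 B2 10 -> value 268544 (3 byte(s))
  byte[12]=0x8D cont=1 payload=0x0D=13: acc |= 13<<0 -> acc=13 shift=7
  byte[13]=0x49 cont=0 payload=0x49=73: acc |= 73<<7 -> acc=9357 shift=14 [end]
Varint 6: bytes[12:14] = 8D 49 -> value 9357 (2 byte(s))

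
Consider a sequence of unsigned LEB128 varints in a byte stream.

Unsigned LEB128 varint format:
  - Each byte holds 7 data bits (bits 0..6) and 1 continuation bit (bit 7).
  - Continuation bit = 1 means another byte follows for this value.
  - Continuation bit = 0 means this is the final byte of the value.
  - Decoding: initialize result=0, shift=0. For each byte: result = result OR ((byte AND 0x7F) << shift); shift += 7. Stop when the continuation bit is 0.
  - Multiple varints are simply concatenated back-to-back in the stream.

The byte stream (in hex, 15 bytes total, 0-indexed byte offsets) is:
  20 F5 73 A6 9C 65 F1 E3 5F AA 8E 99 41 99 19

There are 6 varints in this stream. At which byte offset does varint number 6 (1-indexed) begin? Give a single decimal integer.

  byte[0]=0x20 cont=0 payload=0x20=32: acc |= 32<<0 -> acc=32 shift=7 [end]
Varint 1: bytes[0:1] = 20 -> value 32 (1 byte(s))
  byte[1]=0xF5 cont=1 payload=0x75=117: acc |= 117<<0 -> acc=117 shift=7
  byte[2]=0x73 cont=0 payload=0x73=115: acc |= 115<<7 -> acc=14837 shift=14 [end]
Varint 2: bytes[1:3] = F5 73 -> value 14837 (2 byte(s))
  byte[3]=0xA6 cont=1 payload=0x26=38: acc |= 38<<0 -> acc=38 shift=7
  byte[4]=0x9C cont=1 payload=0x1C=28: acc |= 28<<7 -> acc=3622 shift=14
  byte[5]=0x65 cont=0 payload=0x65=101: acc |= 101<<14 -> acc=1658406 shift=21 [end]
Varint 3: bytes[3:6] = A6 9C 65 -> value 1658406 (3 byte(s))
  byte[6]=0xF1 cont=1 payload=0x71=113: acc |= 113<<0 -> acc=113 shift=7
  byte[7]=0xE3 cont=1 payload=0x63=99: acc |= 99<<7 -> acc=12785 shift=14
  byte[8]=0x5F cont=0 payload=0x5F=95: acc |= 95<<14 -> acc=1569265 shift=21 [end]
Varint 4: bytes[6:9] = F1 E3 5F -> value 1569265 (3 byte(s))
  byte[9]=0xAA cont=1 payload=0x2A=42: acc |= 42<<0 -> acc=42 shift=7
  byte[10]=0x8E cont=1 payload=0x0E=14: acc |= 14<<7 -> acc=1834 shift=14
  byte[11]=0x99 cont=1 payload=0x19=25: acc |= 25<<14 -> acc=411434 shift=21
  byte[12]=0x41 cont=0 payload=0x41=65: acc |= 65<<21 -> acc=136726314 shift=28 [end]
Varint 5: bytes[9:13] = AA 8E 99 41 -> value 136726314 (4 byte(s))
  byte[13]=0x99 cont=1 payload=0x19=25: acc |= 25<<0 -> acc=25 shift=7
  byte[14]=0x19 cont=0 payload=0x19=25: acc |= 25<<7 -> acc=3225 shift=14 [end]
Varint 6: bytes[13:15] = 99 19 -> value 3225 (2 byte(s))

Answer: 13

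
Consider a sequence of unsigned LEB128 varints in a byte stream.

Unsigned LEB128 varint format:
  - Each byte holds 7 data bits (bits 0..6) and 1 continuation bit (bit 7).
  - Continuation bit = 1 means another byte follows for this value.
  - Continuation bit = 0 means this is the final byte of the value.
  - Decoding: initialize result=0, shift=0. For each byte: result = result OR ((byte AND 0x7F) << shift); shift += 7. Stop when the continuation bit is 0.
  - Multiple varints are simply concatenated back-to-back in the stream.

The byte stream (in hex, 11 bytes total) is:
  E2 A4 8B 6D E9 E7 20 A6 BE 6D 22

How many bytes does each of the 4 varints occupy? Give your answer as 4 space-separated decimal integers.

  byte[0]=0xE2 cont=1 payload=0x62=98: acc |= 98<<0 -> acc=98 shift=7
  byte[1]=0xA4 cont=1 payload=0x24=36: acc |= 36<<7 -> acc=4706 shift=14
  byte[2]=0x8B cont=1 payload=0x0B=11: acc |= 11<<14 -> acc=184930 shift=21
  byte[3]=0x6D cont=0 payload=0x6D=109: acc |= 109<<21 -> acc=228774498 shift=28 [end]
Varint 1: bytes[0:4] = E2 A4 8B 6D -> value 228774498 (4 byte(s))
  byte[4]=0xE9 cont=1 payload=0x69=105: acc |= 105<<0 -> acc=105 shift=7
  byte[5]=0xE7 cont=1 payload=0x67=103: acc |= 103<<7 -> acc=13289 shift=14
  byte[6]=0x20 cont=0 payload=0x20=32: acc |= 32<<14 -> acc=537577 shift=21 [end]
Varint 2: bytes[4:7] = E9 E7 20 -> value 537577 (3 byte(s))
  byte[7]=0xA6 cont=1 payload=0x26=38: acc |= 38<<0 -> acc=38 shift=7
  byte[8]=0xBE cont=1 payload=0x3E=62: acc |= 62<<7 -> acc=7974 shift=14
  byte[9]=0x6D cont=0 payload=0x6D=109: acc |= 109<<14 -> acc=1793830 shift=21 [end]
Varint 3: bytes[7:10] = A6 BE 6D -> value 1793830 (3 byte(s))
  byte[10]=0x22 cont=0 payload=0x22=34: acc |= 34<<0 -> acc=34 shift=7 [end]
Varint 4: bytes[10:11] = 22 -> value 34 (1 byte(s))

Answer: 4 3 3 1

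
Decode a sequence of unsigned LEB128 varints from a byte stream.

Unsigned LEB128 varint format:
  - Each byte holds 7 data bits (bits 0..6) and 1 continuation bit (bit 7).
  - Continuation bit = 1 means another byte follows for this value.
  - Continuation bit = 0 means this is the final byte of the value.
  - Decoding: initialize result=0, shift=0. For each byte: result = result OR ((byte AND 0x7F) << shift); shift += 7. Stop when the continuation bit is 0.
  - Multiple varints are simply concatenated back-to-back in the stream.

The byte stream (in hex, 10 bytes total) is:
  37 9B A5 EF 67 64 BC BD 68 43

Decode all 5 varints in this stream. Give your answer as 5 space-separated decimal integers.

Answer: 55 217830043 100 1711804 67

Derivation:
  byte[0]=0x37 cont=0 payload=0x37=55: acc |= 55<<0 -> acc=55 shift=7 [end]
Varint 1: bytes[0:1] = 37 -> value 55 (1 byte(s))
  byte[1]=0x9B cont=1 payload=0x1B=27: acc |= 27<<0 -> acc=27 shift=7
  byte[2]=0xA5 cont=1 payload=0x25=37: acc |= 37<<7 -> acc=4763 shift=14
  byte[3]=0xEF cont=1 payload=0x6F=111: acc |= 111<<14 -> acc=1823387 shift=21
  byte[4]=0x67 cont=0 payload=0x67=103: acc |= 103<<21 -> acc=217830043 shift=28 [end]
Varint 2: bytes[1:5] = 9B A5 EF 67 -> value 217830043 (4 byte(s))
  byte[5]=0x64 cont=0 payload=0x64=100: acc |= 100<<0 -> acc=100 shift=7 [end]
Varint 3: bytes[5:6] = 64 -> value 100 (1 byte(s))
  byte[6]=0xBC cont=1 payload=0x3C=60: acc |= 60<<0 -> acc=60 shift=7
  byte[7]=0xBD cont=1 payload=0x3D=61: acc |= 61<<7 -> acc=7868 shift=14
  byte[8]=0x68 cont=0 payload=0x68=104: acc |= 104<<14 -> acc=1711804 shift=21 [end]
Varint 4: bytes[6:9] = BC BD 68 -> value 1711804 (3 byte(s))
  byte[9]=0x43 cont=0 payload=0x43=67: acc |= 67<<0 -> acc=67 shift=7 [end]
Varint 5: bytes[9:10] = 43 -> value 67 (1 byte(s))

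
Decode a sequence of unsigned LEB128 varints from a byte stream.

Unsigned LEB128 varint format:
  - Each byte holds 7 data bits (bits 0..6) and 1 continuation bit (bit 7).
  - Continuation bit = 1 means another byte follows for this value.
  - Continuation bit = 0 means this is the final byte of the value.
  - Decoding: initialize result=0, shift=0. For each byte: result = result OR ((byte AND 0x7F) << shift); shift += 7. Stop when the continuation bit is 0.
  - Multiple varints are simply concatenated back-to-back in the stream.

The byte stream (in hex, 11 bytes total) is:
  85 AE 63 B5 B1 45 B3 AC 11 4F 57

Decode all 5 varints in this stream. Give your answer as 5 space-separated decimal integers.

Answer: 1627909 1136821 284211 79 87

Derivation:
  byte[0]=0x85 cont=1 payload=0x05=5: acc |= 5<<0 -> acc=5 shift=7
  byte[1]=0xAE cont=1 payload=0x2E=46: acc |= 46<<7 -> acc=5893 shift=14
  byte[2]=0x63 cont=0 payload=0x63=99: acc |= 99<<14 -> acc=1627909 shift=21 [end]
Varint 1: bytes[0:3] = 85 AE 63 -> value 1627909 (3 byte(s))
  byte[3]=0xB5 cont=1 payload=0x35=53: acc |= 53<<0 -> acc=53 shift=7
  byte[4]=0xB1 cont=1 payload=0x31=49: acc |= 49<<7 -> acc=6325 shift=14
  byte[5]=0x45 cont=0 payload=0x45=69: acc |= 69<<14 -> acc=1136821 shift=21 [end]
Varint 2: bytes[3:6] = B5 B1 45 -> value 1136821 (3 byte(s))
  byte[6]=0xB3 cont=1 payload=0x33=51: acc |= 51<<0 -> acc=51 shift=7
  byte[7]=0xAC cont=1 payload=0x2C=44: acc |= 44<<7 -> acc=5683 shift=14
  byte[8]=0x11 cont=0 payload=0x11=17: acc |= 17<<14 -> acc=284211 shift=21 [end]
Varint 3: bytes[6:9] = B3 AC 11 -> value 284211 (3 byte(s))
  byte[9]=0x4F cont=0 payload=0x4F=79: acc |= 79<<0 -> acc=79 shift=7 [end]
Varint 4: bytes[9:10] = 4F -> value 79 (1 byte(s))
  byte[10]=0x57 cont=0 payload=0x57=87: acc |= 87<<0 -> acc=87 shift=7 [end]
Varint 5: bytes[10:11] = 57 -> value 87 (1 byte(s))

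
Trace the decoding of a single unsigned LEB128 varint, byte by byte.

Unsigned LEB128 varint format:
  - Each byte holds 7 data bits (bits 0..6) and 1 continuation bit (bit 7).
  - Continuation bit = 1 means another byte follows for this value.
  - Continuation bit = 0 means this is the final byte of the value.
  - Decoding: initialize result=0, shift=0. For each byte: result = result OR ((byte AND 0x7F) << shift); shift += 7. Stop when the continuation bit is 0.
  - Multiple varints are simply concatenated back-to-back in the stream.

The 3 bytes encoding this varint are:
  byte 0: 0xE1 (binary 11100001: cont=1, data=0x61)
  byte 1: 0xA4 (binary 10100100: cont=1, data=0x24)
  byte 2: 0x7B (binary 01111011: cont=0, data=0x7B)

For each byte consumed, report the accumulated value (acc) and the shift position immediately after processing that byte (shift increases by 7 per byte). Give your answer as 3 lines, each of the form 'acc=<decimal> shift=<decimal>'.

Answer: acc=97 shift=7
acc=4705 shift=14
acc=2019937 shift=21

Derivation:
byte 0=0xE1: payload=0x61=97, contrib = 97<<0 = 97; acc -> 97, shift -> 7
byte 1=0xA4: payload=0x24=36, contrib = 36<<7 = 4608; acc -> 4705, shift -> 14
byte 2=0x7B: payload=0x7B=123, contrib = 123<<14 = 2015232; acc -> 2019937, shift -> 21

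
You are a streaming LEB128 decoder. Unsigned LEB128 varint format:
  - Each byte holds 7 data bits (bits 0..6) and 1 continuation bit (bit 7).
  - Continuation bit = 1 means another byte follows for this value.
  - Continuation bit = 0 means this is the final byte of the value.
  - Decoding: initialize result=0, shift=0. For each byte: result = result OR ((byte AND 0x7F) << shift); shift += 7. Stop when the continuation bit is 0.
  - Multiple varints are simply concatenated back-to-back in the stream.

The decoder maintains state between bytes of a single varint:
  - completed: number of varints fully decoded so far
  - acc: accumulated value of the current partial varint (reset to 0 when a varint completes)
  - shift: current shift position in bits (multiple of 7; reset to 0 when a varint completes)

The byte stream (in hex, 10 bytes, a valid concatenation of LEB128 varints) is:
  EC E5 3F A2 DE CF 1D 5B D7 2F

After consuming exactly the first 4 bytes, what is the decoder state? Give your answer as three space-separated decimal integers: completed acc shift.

Answer: 1 34 7

Derivation:
byte[0]=0xEC cont=1 payload=0x6C: acc |= 108<<0 -> completed=0 acc=108 shift=7
byte[1]=0xE5 cont=1 payload=0x65: acc |= 101<<7 -> completed=0 acc=13036 shift=14
byte[2]=0x3F cont=0 payload=0x3F: varint #1 complete (value=1045228); reset -> completed=1 acc=0 shift=0
byte[3]=0xA2 cont=1 payload=0x22: acc |= 34<<0 -> completed=1 acc=34 shift=7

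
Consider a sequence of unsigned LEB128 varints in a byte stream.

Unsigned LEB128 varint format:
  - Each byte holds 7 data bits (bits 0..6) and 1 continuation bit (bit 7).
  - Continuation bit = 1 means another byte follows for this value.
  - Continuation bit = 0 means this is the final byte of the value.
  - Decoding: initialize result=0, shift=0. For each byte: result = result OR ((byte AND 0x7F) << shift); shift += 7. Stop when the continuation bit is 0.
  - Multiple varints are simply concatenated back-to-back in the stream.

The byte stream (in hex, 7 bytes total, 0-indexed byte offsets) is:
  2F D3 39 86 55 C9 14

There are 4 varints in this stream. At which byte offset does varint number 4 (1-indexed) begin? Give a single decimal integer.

  byte[0]=0x2F cont=0 payload=0x2F=47: acc |= 47<<0 -> acc=47 shift=7 [end]
Varint 1: bytes[0:1] = 2F -> value 47 (1 byte(s))
  byte[1]=0xD3 cont=1 payload=0x53=83: acc |= 83<<0 -> acc=83 shift=7
  byte[2]=0x39 cont=0 payload=0x39=57: acc |= 57<<7 -> acc=7379 shift=14 [end]
Varint 2: bytes[1:3] = D3 39 -> value 7379 (2 byte(s))
  byte[3]=0x86 cont=1 payload=0x06=6: acc |= 6<<0 -> acc=6 shift=7
  byte[4]=0x55 cont=0 payload=0x55=85: acc |= 85<<7 -> acc=10886 shift=14 [end]
Varint 3: bytes[3:5] = 86 55 -> value 10886 (2 byte(s))
  byte[5]=0xC9 cont=1 payload=0x49=73: acc |= 73<<0 -> acc=73 shift=7
  byte[6]=0x14 cont=0 payload=0x14=20: acc |= 20<<7 -> acc=2633 shift=14 [end]
Varint 4: bytes[5:7] = C9 14 -> value 2633 (2 byte(s))

Answer: 5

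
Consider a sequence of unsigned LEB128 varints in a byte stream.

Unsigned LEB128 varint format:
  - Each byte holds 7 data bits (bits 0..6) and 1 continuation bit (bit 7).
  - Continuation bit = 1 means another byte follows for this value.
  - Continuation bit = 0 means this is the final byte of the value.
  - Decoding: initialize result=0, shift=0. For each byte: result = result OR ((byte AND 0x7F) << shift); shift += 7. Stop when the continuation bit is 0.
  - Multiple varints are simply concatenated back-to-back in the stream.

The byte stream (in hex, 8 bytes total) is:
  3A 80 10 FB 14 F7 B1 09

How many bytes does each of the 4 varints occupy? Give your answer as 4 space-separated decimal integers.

  byte[0]=0x3A cont=0 payload=0x3A=58: acc |= 58<<0 -> acc=58 shift=7 [end]
Varint 1: bytes[0:1] = 3A -> value 58 (1 byte(s))
  byte[1]=0x80 cont=1 payload=0x00=0: acc |= 0<<0 -> acc=0 shift=7
  byte[2]=0x10 cont=0 payload=0x10=16: acc |= 16<<7 -> acc=2048 shift=14 [end]
Varint 2: bytes[1:3] = 80 10 -> value 2048 (2 byte(s))
  byte[3]=0xFB cont=1 payload=0x7B=123: acc |= 123<<0 -> acc=123 shift=7
  byte[4]=0x14 cont=0 payload=0x14=20: acc |= 20<<7 -> acc=2683 shift=14 [end]
Varint 3: bytes[3:5] = FB 14 -> value 2683 (2 byte(s))
  byte[5]=0xF7 cont=1 payload=0x77=119: acc |= 119<<0 -> acc=119 shift=7
  byte[6]=0xB1 cont=1 payload=0x31=49: acc |= 49<<7 -> acc=6391 shift=14
  byte[7]=0x09 cont=0 payload=0x09=9: acc |= 9<<14 -> acc=153847 shift=21 [end]
Varint 4: bytes[5:8] = F7 B1 09 -> value 153847 (3 byte(s))

Answer: 1 2 2 3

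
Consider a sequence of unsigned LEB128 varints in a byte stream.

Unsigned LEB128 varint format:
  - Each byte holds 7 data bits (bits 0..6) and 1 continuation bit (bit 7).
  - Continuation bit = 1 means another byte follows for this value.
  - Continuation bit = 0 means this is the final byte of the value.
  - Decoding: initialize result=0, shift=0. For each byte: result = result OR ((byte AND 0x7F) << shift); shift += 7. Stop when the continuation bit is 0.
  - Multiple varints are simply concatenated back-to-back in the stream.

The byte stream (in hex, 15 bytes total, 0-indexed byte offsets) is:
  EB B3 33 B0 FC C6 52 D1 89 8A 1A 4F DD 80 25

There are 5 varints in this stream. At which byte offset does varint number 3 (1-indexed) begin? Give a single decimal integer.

Answer: 7

Derivation:
  byte[0]=0xEB cont=1 payload=0x6B=107: acc |= 107<<0 -> acc=107 shift=7
  byte[1]=0xB3 cont=1 payload=0x33=51: acc |= 51<<7 -> acc=6635 shift=14
  byte[2]=0x33 cont=0 payload=0x33=51: acc |= 51<<14 -> acc=842219 shift=21 [end]
Varint 1: bytes[0:3] = EB B3 33 -> value 842219 (3 byte(s))
  byte[3]=0xB0 cont=1 payload=0x30=48: acc |= 48<<0 -> acc=48 shift=7
  byte[4]=0xFC cont=1 payload=0x7C=124: acc |= 124<<7 -> acc=15920 shift=14
  byte[5]=0xC6 cont=1 payload=0x46=70: acc |= 70<<14 -> acc=1162800 shift=21
  byte[6]=0x52 cont=0 payload=0x52=82: acc |= 82<<21 -> acc=173129264 shift=28 [end]
Varint 2: bytes[3:7] = B0 FC C6 52 -> value 173129264 (4 byte(s))
  byte[7]=0xD1 cont=1 payload=0x51=81: acc |= 81<<0 -> acc=81 shift=7
  byte[8]=0x89 cont=1 payload=0x09=9: acc |= 9<<7 -> acc=1233 shift=14
  byte[9]=0x8A cont=1 payload=0x0A=10: acc |= 10<<14 -> acc=165073 shift=21
  byte[10]=0x1A cont=0 payload=0x1A=26: acc |= 26<<21 -> acc=54691025 shift=28 [end]
Varint 3: bytes[7:11] = D1 89 8A 1A -> value 54691025 (4 byte(s))
  byte[11]=0x4F cont=0 payload=0x4F=79: acc |= 79<<0 -> acc=79 shift=7 [end]
Varint 4: bytes[11:12] = 4F -> value 79 (1 byte(s))
  byte[12]=0xDD cont=1 payload=0x5D=93: acc |= 93<<0 -> acc=93 shift=7
  byte[13]=0x80 cont=1 payload=0x00=0: acc |= 0<<7 -> acc=93 shift=14
  byte[14]=0x25 cont=0 payload=0x25=37: acc |= 37<<14 -> acc=606301 shift=21 [end]
Varint 5: bytes[12:15] = DD 80 25 -> value 606301 (3 byte(s))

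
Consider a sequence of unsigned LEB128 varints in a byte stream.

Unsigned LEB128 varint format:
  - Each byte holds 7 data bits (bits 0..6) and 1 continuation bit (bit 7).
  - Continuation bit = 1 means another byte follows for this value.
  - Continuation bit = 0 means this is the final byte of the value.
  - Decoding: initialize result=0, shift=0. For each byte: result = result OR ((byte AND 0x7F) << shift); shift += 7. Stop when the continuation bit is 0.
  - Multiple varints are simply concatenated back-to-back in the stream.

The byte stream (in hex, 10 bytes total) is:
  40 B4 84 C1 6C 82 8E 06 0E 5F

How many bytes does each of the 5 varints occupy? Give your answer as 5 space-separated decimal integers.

  byte[0]=0x40 cont=0 payload=0x40=64: acc |= 64<<0 -> acc=64 shift=7 [end]
Varint 1: bytes[0:1] = 40 -> value 64 (1 byte(s))
  byte[1]=0xB4 cont=1 payload=0x34=52: acc |= 52<<0 -> acc=52 shift=7
  byte[2]=0x84 cont=1 payload=0x04=4: acc |= 4<<7 -> acc=564 shift=14
  byte[3]=0xC1 cont=1 payload=0x41=65: acc |= 65<<14 -> acc=1065524 shift=21
  byte[4]=0x6C cont=0 payload=0x6C=108: acc |= 108<<21 -> acc=227557940 shift=28 [end]
Varint 2: bytes[1:5] = B4 84 C1 6C -> value 227557940 (4 byte(s))
  byte[5]=0x82 cont=1 payload=0x02=2: acc |= 2<<0 -> acc=2 shift=7
  byte[6]=0x8E cont=1 payload=0x0E=14: acc |= 14<<7 -> acc=1794 shift=14
  byte[7]=0x06 cont=0 payload=0x06=6: acc |= 6<<14 -> acc=100098 shift=21 [end]
Varint 3: bytes[5:8] = 82 8E 06 -> value 100098 (3 byte(s))
  byte[8]=0x0E cont=0 payload=0x0E=14: acc |= 14<<0 -> acc=14 shift=7 [end]
Varint 4: bytes[8:9] = 0E -> value 14 (1 byte(s))
  byte[9]=0x5F cont=0 payload=0x5F=95: acc |= 95<<0 -> acc=95 shift=7 [end]
Varint 5: bytes[9:10] = 5F -> value 95 (1 byte(s))

Answer: 1 4 3 1 1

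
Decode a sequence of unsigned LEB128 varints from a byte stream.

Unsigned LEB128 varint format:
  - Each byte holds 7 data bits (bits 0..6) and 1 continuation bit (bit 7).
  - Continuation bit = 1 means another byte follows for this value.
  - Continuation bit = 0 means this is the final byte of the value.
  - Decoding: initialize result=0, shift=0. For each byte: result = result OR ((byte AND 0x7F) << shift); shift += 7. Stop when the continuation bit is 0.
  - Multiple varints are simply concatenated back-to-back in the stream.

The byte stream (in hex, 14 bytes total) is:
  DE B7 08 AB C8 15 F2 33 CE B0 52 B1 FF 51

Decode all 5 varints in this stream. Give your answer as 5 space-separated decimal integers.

Answer: 138206 353323 6642 1349710 1343409

Derivation:
  byte[0]=0xDE cont=1 payload=0x5E=94: acc |= 94<<0 -> acc=94 shift=7
  byte[1]=0xB7 cont=1 payload=0x37=55: acc |= 55<<7 -> acc=7134 shift=14
  byte[2]=0x08 cont=0 payload=0x08=8: acc |= 8<<14 -> acc=138206 shift=21 [end]
Varint 1: bytes[0:3] = DE B7 08 -> value 138206 (3 byte(s))
  byte[3]=0xAB cont=1 payload=0x2B=43: acc |= 43<<0 -> acc=43 shift=7
  byte[4]=0xC8 cont=1 payload=0x48=72: acc |= 72<<7 -> acc=9259 shift=14
  byte[5]=0x15 cont=0 payload=0x15=21: acc |= 21<<14 -> acc=353323 shift=21 [end]
Varint 2: bytes[3:6] = AB C8 15 -> value 353323 (3 byte(s))
  byte[6]=0xF2 cont=1 payload=0x72=114: acc |= 114<<0 -> acc=114 shift=7
  byte[7]=0x33 cont=0 payload=0x33=51: acc |= 51<<7 -> acc=6642 shift=14 [end]
Varint 3: bytes[6:8] = F2 33 -> value 6642 (2 byte(s))
  byte[8]=0xCE cont=1 payload=0x4E=78: acc |= 78<<0 -> acc=78 shift=7
  byte[9]=0xB0 cont=1 payload=0x30=48: acc |= 48<<7 -> acc=6222 shift=14
  byte[10]=0x52 cont=0 payload=0x52=82: acc |= 82<<14 -> acc=1349710 shift=21 [end]
Varint 4: bytes[8:11] = CE B0 52 -> value 1349710 (3 byte(s))
  byte[11]=0xB1 cont=1 payload=0x31=49: acc |= 49<<0 -> acc=49 shift=7
  byte[12]=0xFF cont=1 payload=0x7F=127: acc |= 127<<7 -> acc=16305 shift=14
  byte[13]=0x51 cont=0 payload=0x51=81: acc |= 81<<14 -> acc=1343409 shift=21 [end]
Varint 5: bytes[11:14] = B1 FF 51 -> value 1343409 (3 byte(s))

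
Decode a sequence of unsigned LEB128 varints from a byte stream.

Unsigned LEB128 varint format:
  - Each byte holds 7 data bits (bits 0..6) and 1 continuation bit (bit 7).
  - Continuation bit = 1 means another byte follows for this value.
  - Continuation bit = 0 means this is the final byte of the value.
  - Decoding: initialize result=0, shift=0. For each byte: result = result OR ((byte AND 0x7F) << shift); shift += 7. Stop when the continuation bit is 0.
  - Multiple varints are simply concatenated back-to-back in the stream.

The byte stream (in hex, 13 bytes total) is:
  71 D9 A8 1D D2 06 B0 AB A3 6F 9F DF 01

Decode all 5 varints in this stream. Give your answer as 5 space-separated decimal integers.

Answer: 113 480345 850 233362864 28575

Derivation:
  byte[0]=0x71 cont=0 payload=0x71=113: acc |= 113<<0 -> acc=113 shift=7 [end]
Varint 1: bytes[0:1] = 71 -> value 113 (1 byte(s))
  byte[1]=0xD9 cont=1 payload=0x59=89: acc |= 89<<0 -> acc=89 shift=7
  byte[2]=0xA8 cont=1 payload=0x28=40: acc |= 40<<7 -> acc=5209 shift=14
  byte[3]=0x1D cont=0 payload=0x1D=29: acc |= 29<<14 -> acc=480345 shift=21 [end]
Varint 2: bytes[1:4] = D9 A8 1D -> value 480345 (3 byte(s))
  byte[4]=0xD2 cont=1 payload=0x52=82: acc |= 82<<0 -> acc=82 shift=7
  byte[5]=0x06 cont=0 payload=0x06=6: acc |= 6<<7 -> acc=850 shift=14 [end]
Varint 3: bytes[4:6] = D2 06 -> value 850 (2 byte(s))
  byte[6]=0xB0 cont=1 payload=0x30=48: acc |= 48<<0 -> acc=48 shift=7
  byte[7]=0xAB cont=1 payload=0x2B=43: acc |= 43<<7 -> acc=5552 shift=14
  byte[8]=0xA3 cont=1 payload=0x23=35: acc |= 35<<14 -> acc=578992 shift=21
  byte[9]=0x6F cont=0 payload=0x6F=111: acc |= 111<<21 -> acc=233362864 shift=28 [end]
Varint 4: bytes[6:10] = B0 AB A3 6F -> value 233362864 (4 byte(s))
  byte[10]=0x9F cont=1 payload=0x1F=31: acc |= 31<<0 -> acc=31 shift=7
  byte[11]=0xDF cont=1 payload=0x5F=95: acc |= 95<<7 -> acc=12191 shift=14
  byte[12]=0x01 cont=0 payload=0x01=1: acc |= 1<<14 -> acc=28575 shift=21 [end]
Varint 5: bytes[10:13] = 9F DF 01 -> value 28575 (3 byte(s))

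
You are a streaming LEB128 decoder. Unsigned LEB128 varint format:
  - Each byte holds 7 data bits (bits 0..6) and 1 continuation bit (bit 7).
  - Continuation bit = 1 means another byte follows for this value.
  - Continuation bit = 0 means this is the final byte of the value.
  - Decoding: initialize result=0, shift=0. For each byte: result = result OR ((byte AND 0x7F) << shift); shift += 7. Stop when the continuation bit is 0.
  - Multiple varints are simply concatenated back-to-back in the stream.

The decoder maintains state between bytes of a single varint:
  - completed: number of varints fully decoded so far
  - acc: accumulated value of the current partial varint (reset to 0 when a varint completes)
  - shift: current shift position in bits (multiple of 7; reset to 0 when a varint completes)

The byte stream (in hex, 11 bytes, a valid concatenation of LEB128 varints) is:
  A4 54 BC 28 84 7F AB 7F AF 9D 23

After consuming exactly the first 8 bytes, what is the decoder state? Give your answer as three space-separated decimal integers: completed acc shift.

byte[0]=0xA4 cont=1 payload=0x24: acc |= 36<<0 -> completed=0 acc=36 shift=7
byte[1]=0x54 cont=0 payload=0x54: varint #1 complete (value=10788); reset -> completed=1 acc=0 shift=0
byte[2]=0xBC cont=1 payload=0x3C: acc |= 60<<0 -> completed=1 acc=60 shift=7
byte[3]=0x28 cont=0 payload=0x28: varint #2 complete (value=5180); reset -> completed=2 acc=0 shift=0
byte[4]=0x84 cont=1 payload=0x04: acc |= 4<<0 -> completed=2 acc=4 shift=7
byte[5]=0x7F cont=0 payload=0x7F: varint #3 complete (value=16260); reset -> completed=3 acc=0 shift=0
byte[6]=0xAB cont=1 payload=0x2B: acc |= 43<<0 -> completed=3 acc=43 shift=7
byte[7]=0x7F cont=0 payload=0x7F: varint #4 complete (value=16299); reset -> completed=4 acc=0 shift=0

Answer: 4 0 0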